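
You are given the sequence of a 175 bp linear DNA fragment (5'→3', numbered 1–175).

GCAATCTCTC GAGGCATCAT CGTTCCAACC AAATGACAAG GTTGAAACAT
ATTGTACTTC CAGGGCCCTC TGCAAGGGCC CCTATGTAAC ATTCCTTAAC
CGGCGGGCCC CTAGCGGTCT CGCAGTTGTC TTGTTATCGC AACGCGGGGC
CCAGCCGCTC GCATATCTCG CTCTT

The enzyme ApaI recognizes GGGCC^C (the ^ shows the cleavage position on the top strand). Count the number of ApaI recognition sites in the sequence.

4

GGGCCC occurs starting at positions 63, 76, 105, 147.
ApaI cuts at 4 sites.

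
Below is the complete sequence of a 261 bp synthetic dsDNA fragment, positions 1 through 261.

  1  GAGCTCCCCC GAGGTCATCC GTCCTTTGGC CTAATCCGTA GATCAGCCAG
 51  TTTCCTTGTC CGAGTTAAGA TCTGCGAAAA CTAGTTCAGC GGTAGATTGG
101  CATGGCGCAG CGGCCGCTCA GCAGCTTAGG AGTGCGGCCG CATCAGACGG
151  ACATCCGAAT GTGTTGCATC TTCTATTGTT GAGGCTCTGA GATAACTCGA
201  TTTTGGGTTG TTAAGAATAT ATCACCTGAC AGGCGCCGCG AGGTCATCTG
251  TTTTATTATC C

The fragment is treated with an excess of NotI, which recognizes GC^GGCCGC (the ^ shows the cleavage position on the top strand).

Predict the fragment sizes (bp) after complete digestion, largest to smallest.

126, 111, 24 bp

NotI sites (GCGGCCGC) start at positions 110, 134.
NotI cuts after base 2 of each site, so after positions 111, 135.
Linear molecule, 2 cuts → 3 fragments:
  1–111 → 111 bp
  112–135 → 24 bp
  136–261 → 126 bp
Sorted largest to smallest: 126, 111, 24 bp.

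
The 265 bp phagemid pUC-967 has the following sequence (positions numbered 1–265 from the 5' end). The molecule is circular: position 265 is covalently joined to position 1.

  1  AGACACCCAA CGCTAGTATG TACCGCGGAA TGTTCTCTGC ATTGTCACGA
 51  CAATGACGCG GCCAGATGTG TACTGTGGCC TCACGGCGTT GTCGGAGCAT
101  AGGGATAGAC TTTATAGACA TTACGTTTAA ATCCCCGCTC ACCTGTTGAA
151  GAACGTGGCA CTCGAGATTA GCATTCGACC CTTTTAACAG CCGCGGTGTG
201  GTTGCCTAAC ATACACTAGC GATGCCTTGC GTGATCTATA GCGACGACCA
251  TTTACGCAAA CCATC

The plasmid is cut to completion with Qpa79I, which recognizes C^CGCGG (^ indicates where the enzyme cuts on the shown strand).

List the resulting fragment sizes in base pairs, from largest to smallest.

168, 97 bp

Qpa79I sites (CCGCGG) start at positions 23, 191.
Qpa79I cuts after the first base of each site, so after positions 23, 191.
Circular molecule, 2 cuts → 2 fragments:
  24–191 → 168 bp
  192–265 then 1–23 → 74 + 23 = 97 bp
Sorted largest to smallest: 168, 97 bp.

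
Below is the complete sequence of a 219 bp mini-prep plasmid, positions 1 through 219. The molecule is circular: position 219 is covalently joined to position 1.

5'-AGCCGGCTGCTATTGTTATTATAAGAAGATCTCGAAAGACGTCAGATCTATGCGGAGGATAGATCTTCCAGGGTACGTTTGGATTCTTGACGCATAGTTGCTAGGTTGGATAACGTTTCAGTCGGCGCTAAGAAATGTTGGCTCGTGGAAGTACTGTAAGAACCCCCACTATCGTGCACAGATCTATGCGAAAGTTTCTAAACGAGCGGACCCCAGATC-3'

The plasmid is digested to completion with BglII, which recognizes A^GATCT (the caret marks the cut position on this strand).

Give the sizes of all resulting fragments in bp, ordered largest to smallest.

BglII sites (AGATCT) start at positions 27, 44, 61, 180.
BglII cuts after the first base of each site, so after positions 27, 44, 61, 180.
Circular molecule, 4 cuts → 4 fragments:
  28–44 → 17 bp
  45–61 → 17 bp
  62–180 → 119 bp
  181–219 then 1–27 → 39 + 27 = 66 bp
Sorted largest to smallest: 119, 66, 17, 17 bp.

119, 66, 17, 17 bp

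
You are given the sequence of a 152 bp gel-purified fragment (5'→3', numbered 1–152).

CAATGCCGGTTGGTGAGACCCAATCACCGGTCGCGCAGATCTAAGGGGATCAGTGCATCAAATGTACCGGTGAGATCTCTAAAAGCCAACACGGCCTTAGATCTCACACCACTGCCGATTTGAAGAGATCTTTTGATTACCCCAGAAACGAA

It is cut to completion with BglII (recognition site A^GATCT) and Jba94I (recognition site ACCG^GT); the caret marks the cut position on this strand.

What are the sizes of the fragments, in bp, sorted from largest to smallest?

BglII sites (AGATCT) start at positions 37, 73, 99, 126.
BglII cuts after the first base of each site, so after positions 37, 73, 99, 126.
Jba94I sites (ACCGGT) start at positions 26, 66.
Jba94I cuts after base 4 of each site, so after positions 29, 69.
Combined cut positions: 29, 37, 69, 73, 99, 126.
Linear molecule, 6 cuts → 7 fragments:
  1–29 → 29 bp
  30–37 → 8 bp
  38–69 → 32 bp
  70–73 → 4 bp
  74–99 → 26 bp
  100–126 → 27 bp
  127–152 → 26 bp
Sorted largest to smallest: 32, 29, 27, 26, 26, 8, 4 bp.

32, 29, 27, 26, 26, 8, 4 bp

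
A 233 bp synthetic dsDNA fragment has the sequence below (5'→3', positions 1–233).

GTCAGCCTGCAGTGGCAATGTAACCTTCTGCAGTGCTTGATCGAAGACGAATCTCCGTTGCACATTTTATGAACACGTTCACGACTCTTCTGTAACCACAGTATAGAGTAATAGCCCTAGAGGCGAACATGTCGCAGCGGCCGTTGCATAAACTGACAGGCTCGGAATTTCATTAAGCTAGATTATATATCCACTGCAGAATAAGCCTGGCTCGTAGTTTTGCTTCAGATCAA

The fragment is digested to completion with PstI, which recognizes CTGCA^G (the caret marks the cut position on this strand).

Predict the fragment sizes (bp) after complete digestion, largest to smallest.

PstI sites (CTGCAG) start at positions 7, 28, 194.
PstI cuts after base 5 of each site (before the last base), so after positions 11, 32, 198.
Linear molecule, 3 cuts → 4 fragments:
  1–11 → 11 bp
  12–32 → 21 bp
  33–198 → 166 bp
  199–233 → 35 bp
Sorted largest to smallest: 166, 35, 21, 11 bp.

166, 35, 21, 11 bp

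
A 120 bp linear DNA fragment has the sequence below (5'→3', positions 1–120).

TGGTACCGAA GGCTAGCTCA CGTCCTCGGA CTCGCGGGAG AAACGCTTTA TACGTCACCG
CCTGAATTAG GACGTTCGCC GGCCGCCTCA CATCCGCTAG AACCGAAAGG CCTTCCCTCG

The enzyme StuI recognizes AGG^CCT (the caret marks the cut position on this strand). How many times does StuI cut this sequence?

1

AGGCCT occurs starting at position 108.
StuI cuts at 1 site.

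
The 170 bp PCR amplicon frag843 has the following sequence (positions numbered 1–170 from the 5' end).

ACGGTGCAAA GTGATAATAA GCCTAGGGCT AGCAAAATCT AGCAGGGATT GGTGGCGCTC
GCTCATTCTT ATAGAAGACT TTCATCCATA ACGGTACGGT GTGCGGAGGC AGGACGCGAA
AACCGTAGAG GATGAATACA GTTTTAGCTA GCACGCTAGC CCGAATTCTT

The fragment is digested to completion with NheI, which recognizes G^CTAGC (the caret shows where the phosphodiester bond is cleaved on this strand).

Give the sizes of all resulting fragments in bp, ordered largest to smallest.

NheI sites (GCTAGC) start at positions 28, 147, 155.
NheI cuts after the first base of each site, so after positions 28, 147, 155.
Linear molecule, 3 cuts → 4 fragments:
  1–28 → 28 bp
  29–147 → 119 bp
  148–155 → 8 bp
  156–170 → 15 bp
Sorted largest to smallest: 119, 28, 15, 8 bp.

119, 28, 15, 8 bp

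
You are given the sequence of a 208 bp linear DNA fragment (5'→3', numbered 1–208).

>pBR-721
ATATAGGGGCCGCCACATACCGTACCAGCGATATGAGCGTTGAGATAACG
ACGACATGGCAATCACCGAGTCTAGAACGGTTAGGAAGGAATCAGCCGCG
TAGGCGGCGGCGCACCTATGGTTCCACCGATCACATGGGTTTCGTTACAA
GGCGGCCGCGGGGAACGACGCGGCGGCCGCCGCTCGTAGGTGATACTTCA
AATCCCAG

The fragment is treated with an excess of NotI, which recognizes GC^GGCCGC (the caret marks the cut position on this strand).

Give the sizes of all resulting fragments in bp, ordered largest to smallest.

NotI sites (GCGGCCGC) start at positions 152, 173.
NotI cuts after base 2 of each site, so after positions 153, 174.
Linear molecule, 2 cuts → 3 fragments:
  1–153 → 153 bp
  154–174 → 21 bp
  175–208 → 34 bp
Sorted largest to smallest: 153, 34, 21 bp.

153, 34, 21 bp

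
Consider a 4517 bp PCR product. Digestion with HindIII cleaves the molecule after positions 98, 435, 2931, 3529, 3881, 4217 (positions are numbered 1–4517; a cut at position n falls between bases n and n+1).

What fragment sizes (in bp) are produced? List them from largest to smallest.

2496, 598, 352, 337, 336, 300, 98 bp

Linear molecule, 6 cuts → 7 fragments:
  98 − 0 = 98 bp
  435 − 98 = 337 bp
  2931 − 435 = 2496 bp
  3529 − 2931 = 598 bp
  3881 − 3529 = 352 bp
  4217 − 3881 = 336 bp
  4517 − 4217 = 300 bp
Sorted largest to smallest: 2496, 598, 352, 337, 336, 300, 98 bp.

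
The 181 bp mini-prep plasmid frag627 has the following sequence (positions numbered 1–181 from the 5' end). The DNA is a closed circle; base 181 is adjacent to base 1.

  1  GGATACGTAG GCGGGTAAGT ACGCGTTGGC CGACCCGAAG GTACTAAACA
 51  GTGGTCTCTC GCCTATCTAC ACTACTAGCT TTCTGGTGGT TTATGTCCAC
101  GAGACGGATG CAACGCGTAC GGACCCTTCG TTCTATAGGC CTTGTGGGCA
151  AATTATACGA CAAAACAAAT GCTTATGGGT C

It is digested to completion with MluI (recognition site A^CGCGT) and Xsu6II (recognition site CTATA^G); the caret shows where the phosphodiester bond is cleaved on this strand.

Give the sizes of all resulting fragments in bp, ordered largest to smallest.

MluI sites (ACGCGT) start at positions 21, 113.
MluI cuts after the first base of each site, so after positions 21, 113.
The Xsu6II site (CTATAG) starts at position 133.
Xsu6II cuts after base 5 of each site (before the last base), so after position 137.
Combined cut positions: 21, 113, 137.
Circular molecule, 3 cuts → 3 fragments:
  22–113 → 92 bp
  114–137 → 24 bp
  138–181 then 1–21 → 44 + 21 = 65 bp
Sorted largest to smallest: 92, 65, 24 bp.

92, 65, 24 bp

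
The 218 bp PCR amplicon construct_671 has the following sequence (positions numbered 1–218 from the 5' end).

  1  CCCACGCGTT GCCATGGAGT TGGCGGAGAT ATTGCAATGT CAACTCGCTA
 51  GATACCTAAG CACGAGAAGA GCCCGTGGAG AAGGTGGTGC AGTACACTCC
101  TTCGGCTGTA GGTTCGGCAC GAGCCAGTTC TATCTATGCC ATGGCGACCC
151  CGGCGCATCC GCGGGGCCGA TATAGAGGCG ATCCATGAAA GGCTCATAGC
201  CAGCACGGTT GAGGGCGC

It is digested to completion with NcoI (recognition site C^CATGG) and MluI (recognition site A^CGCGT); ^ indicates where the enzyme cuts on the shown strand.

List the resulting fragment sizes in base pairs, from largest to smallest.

127, 79, 8, 4 bp

NcoI sites (CCATGG) start at positions 12, 139.
NcoI cuts after the first base of each site, so after positions 12, 139.
The MluI site (ACGCGT) starts at position 4.
MluI cuts after the first base of each site, so after position 4.
Combined cut positions: 4, 12, 139.
Linear molecule, 3 cuts → 4 fragments:
  1–4 → 4 bp
  5–12 → 8 bp
  13–139 → 127 bp
  140–218 → 79 bp
Sorted largest to smallest: 127, 79, 8, 4 bp.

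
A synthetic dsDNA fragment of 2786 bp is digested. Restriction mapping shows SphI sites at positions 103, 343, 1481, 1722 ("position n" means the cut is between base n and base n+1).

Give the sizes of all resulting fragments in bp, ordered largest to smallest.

Linear molecule, 4 cuts → 5 fragments:
  103 − 0 = 103 bp
  343 − 103 = 240 bp
  1481 − 343 = 1138 bp
  1722 − 1481 = 241 bp
  2786 − 1722 = 1064 bp
Sorted largest to smallest: 1138, 1064, 241, 240, 103 bp.

1138, 1064, 241, 240, 103 bp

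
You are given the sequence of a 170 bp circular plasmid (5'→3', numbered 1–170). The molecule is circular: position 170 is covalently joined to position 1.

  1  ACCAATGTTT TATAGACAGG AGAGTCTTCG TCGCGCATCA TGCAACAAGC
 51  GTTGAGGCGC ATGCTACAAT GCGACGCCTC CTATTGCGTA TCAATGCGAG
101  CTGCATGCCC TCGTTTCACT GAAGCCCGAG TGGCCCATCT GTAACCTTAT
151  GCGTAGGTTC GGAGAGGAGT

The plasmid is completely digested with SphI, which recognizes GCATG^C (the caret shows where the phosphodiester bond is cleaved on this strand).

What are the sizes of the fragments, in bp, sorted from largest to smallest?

126, 44 bp

SphI sites (GCATGC) start at positions 59, 103.
SphI cuts after base 5 of each site (before the last base), so after positions 63, 107.
Circular molecule, 2 cuts → 2 fragments:
  64–107 → 44 bp
  108–170 then 1–63 → 63 + 63 = 126 bp
Sorted largest to smallest: 126, 44 bp.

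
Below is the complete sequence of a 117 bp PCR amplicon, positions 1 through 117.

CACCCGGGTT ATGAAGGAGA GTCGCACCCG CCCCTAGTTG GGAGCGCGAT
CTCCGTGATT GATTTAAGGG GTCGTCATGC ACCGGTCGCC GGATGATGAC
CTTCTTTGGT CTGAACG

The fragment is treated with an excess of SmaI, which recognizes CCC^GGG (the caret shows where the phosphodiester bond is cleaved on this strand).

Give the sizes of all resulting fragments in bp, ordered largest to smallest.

112, 5 bp

The SmaI site (CCCGGG) starts at position 3.
SmaI cuts after base 3 of each site, so after position 5.
Linear molecule, 1 cut → 2 fragments:
  1–5 → 5 bp
  6–117 → 112 bp
Sorted largest to smallest: 112, 5 bp.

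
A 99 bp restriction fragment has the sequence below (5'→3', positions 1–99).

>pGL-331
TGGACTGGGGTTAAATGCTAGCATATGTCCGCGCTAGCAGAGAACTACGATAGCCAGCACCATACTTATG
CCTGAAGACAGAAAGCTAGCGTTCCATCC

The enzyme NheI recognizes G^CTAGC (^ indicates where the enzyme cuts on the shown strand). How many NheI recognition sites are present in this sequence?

3

GCTAGC occurs starting at positions 17, 33, 85.
NheI cuts at 3 sites.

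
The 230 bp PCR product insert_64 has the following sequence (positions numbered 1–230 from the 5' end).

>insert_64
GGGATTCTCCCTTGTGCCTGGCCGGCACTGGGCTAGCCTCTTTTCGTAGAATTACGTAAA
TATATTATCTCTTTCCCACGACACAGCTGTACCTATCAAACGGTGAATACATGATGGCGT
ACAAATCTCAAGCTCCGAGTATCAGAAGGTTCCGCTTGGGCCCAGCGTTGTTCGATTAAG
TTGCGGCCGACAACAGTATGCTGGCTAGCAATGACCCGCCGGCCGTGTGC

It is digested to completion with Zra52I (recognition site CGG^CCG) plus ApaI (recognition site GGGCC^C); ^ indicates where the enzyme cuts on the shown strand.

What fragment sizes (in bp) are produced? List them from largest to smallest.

Zra52I sites (CGGCCG) start at positions 184, 220.
Zra52I cuts after base 3 of each site, so after positions 186, 222.
The ApaI site (GGGCCC) starts at position 158.
ApaI cuts after base 5 of each site (before the last base), so after position 162.
Combined cut positions: 162, 186, 222.
Linear molecule, 3 cuts → 4 fragments:
  1–162 → 162 bp
  163–186 → 24 bp
  187–222 → 36 bp
  223–230 → 8 bp
Sorted largest to smallest: 162, 36, 24, 8 bp.

162, 36, 24, 8 bp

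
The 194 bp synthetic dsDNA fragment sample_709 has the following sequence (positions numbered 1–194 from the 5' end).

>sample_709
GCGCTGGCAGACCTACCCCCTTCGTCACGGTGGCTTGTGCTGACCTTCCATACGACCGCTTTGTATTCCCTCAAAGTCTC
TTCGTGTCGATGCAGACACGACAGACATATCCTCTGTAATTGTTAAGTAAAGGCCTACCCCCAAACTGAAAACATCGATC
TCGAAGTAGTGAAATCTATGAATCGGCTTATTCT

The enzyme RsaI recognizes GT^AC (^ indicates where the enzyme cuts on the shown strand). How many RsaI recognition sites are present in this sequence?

0

No occurrence of GTAC is present in the sequence.
RsaI does not cut: 0 sites.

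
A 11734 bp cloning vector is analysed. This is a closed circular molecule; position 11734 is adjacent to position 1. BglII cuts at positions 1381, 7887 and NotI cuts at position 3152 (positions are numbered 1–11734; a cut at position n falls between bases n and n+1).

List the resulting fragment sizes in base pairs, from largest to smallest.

5228, 4735, 1771 bp

Combined cut positions (sorted): 1381, 3152, 7887.
Circular molecule, 3 cuts → 3 fragments:
  3152 − 1381 = 1771 bp
  7887 − 3152 = 4735 bp
  wrap: 11734 − 7887 + 1381 = 5228 bp
Sorted largest to smallest: 5228, 4735, 1771 bp.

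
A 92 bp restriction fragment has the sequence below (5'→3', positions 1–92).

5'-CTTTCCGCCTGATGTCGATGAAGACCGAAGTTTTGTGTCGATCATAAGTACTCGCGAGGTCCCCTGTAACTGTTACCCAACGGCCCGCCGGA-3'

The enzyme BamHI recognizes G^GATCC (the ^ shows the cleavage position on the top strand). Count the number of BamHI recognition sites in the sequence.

0

No occurrence of GGATCC is present in the sequence.
BamHI does not cut: 0 sites.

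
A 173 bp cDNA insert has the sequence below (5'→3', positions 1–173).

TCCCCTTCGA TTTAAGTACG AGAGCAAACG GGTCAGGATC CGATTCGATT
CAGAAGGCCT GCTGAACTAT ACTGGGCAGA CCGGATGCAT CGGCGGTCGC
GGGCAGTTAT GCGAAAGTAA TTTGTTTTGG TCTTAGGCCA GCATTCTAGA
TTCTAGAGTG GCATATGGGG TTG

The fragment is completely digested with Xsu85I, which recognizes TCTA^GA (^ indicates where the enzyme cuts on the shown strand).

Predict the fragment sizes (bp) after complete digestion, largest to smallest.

Xsu85I sites (TCTAGA) start at positions 145, 152.
Xsu85I cuts after base 4 of each site, so after positions 148, 155.
Linear molecule, 2 cuts → 3 fragments:
  1–148 → 148 bp
  149–155 → 7 bp
  156–173 → 18 bp
Sorted largest to smallest: 148, 18, 7 bp.

148, 18, 7 bp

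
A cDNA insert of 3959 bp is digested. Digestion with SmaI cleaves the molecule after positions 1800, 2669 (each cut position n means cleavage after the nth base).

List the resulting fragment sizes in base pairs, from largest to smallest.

1800, 1290, 869 bp

Linear molecule, 2 cuts → 3 fragments:
  1800 − 0 = 1800 bp
  2669 − 1800 = 869 bp
  3959 − 2669 = 1290 bp
Sorted largest to smallest: 1800, 1290, 869 bp.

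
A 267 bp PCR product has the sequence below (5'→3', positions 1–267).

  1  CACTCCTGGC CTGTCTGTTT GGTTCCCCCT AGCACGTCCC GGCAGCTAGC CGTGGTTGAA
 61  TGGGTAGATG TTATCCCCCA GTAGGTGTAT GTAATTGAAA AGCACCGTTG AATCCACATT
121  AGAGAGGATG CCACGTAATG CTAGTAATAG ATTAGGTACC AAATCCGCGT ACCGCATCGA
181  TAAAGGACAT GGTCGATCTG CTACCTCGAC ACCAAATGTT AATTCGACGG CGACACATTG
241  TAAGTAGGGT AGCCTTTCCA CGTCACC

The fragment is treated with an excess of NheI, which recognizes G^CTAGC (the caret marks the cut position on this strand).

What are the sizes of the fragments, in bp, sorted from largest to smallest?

The NheI site (GCTAGC) starts at position 45.
NheI cuts after the first base of each site, so after position 45.
Linear molecule, 1 cut → 2 fragments:
  1–45 → 45 bp
  46–267 → 222 bp
Sorted largest to smallest: 222, 45 bp.

222, 45 bp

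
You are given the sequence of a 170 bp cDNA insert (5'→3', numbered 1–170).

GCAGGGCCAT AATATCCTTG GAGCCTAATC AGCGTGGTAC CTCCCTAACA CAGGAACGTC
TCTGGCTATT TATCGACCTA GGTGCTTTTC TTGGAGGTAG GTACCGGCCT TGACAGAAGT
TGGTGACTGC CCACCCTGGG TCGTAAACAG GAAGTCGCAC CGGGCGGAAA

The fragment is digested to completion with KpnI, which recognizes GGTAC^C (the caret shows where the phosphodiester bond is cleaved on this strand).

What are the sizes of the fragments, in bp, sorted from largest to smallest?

66, 64, 40 bp

KpnI sites (GGTACC) start at positions 36, 100.
KpnI cuts after base 5 of each site (before the last base), so after positions 40, 104.
Linear molecule, 2 cuts → 3 fragments:
  1–40 → 40 bp
  41–104 → 64 bp
  105–170 → 66 bp
Sorted largest to smallest: 66, 64, 40 bp.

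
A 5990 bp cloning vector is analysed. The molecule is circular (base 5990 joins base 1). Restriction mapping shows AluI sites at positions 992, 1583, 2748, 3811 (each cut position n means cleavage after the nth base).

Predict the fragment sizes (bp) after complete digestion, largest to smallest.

Circular molecule, 4 cuts → 4 fragments:
  1583 − 992 = 591 bp
  2748 − 1583 = 1165 bp
  3811 − 2748 = 1063 bp
  wrap: 5990 − 3811 + 992 = 3171 bp
Sorted largest to smallest: 3171, 1165, 1063, 591 bp.

3171, 1165, 1063, 591 bp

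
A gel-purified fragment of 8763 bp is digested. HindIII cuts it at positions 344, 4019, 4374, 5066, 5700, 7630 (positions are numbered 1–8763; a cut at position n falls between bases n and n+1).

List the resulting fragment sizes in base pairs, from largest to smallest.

Linear molecule, 6 cuts → 7 fragments:
  344 − 0 = 344 bp
  4019 − 344 = 3675 bp
  4374 − 4019 = 355 bp
  5066 − 4374 = 692 bp
  5700 − 5066 = 634 bp
  7630 − 5700 = 1930 bp
  8763 − 7630 = 1133 bp
Sorted largest to smallest: 3675, 1930, 1133, 692, 634, 355, 344 bp.

3675, 1930, 1133, 692, 634, 355, 344 bp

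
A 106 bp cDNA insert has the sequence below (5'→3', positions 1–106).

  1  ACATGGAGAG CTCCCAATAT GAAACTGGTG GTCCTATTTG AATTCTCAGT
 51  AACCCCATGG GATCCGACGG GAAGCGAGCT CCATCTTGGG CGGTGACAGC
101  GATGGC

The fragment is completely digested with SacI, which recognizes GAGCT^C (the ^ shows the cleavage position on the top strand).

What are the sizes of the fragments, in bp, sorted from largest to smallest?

68, 26, 12 bp

SacI sites (GAGCTC) start at positions 8, 76.
SacI cuts after base 5 of each site (before the last base), so after positions 12, 80.
Linear molecule, 2 cuts → 3 fragments:
  1–12 → 12 bp
  13–80 → 68 bp
  81–106 → 26 bp
Sorted largest to smallest: 68, 26, 12 bp.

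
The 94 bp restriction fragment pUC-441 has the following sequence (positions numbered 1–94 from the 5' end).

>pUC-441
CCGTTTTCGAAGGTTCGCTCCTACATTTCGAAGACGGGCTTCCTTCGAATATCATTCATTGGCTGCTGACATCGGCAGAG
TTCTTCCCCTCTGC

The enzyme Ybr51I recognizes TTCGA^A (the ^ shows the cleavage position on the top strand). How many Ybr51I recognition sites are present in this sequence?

TTCGAA occurs starting at positions 6, 27, 44.
Ybr51I cuts at 3 sites.

3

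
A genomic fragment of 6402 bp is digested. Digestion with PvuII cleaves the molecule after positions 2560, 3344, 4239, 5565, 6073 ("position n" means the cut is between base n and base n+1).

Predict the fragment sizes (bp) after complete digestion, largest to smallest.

2560, 1326, 895, 784, 508, 329 bp

Linear molecule, 5 cuts → 6 fragments:
  2560 − 0 = 2560 bp
  3344 − 2560 = 784 bp
  4239 − 3344 = 895 bp
  5565 − 4239 = 1326 bp
  6073 − 5565 = 508 bp
  6402 − 6073 = 329 bp
Sorted largest to smallest: 2560, 1326, 895, 784, 508, 329 bp.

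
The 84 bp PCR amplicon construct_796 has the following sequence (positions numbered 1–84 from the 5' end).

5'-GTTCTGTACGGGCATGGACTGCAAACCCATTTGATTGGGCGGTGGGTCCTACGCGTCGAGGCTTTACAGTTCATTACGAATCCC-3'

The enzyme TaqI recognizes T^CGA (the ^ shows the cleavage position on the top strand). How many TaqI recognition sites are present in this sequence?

1

TCGA occurs starting at position 56.
TaqI cuts at 1 site.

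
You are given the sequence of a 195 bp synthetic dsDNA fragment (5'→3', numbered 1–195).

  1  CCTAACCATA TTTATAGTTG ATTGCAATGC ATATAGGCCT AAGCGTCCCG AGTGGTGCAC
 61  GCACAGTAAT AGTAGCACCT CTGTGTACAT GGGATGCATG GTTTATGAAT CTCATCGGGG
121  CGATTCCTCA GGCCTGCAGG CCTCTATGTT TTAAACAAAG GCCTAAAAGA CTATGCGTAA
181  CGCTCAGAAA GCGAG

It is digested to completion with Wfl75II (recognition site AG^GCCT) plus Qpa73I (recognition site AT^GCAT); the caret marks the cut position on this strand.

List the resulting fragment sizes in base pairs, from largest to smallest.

Wfl75II sites (AGGCCT) start at positions 35, 130, 138, 159.
Wfl75II cuts after base 2 of each site, so after positions 36, 131, 139, 160.
Qpa73I sites (ATGCAT) start at positions 27, 94.
Qpa73I cuts after base 2 of each site, so after positions 28, 95.
Combined cut positions: 28, 36, 95, 131, 139, 160.
Linear molecule, 6 cuts → 7 fragments:
  1–28 → 28 bp
  29–36 → 8 bp
  37–95 → 59 bp
  96–131 → 36 bp
  132–139 → 8 bp
  140–160 → 21 bp
  161–195 → 35 bp
Sorted largest to smallest: 59, 36, 35, 28, 21, 8, 8 bp.

59, 36, 35, 28, 21, 8, 8 bp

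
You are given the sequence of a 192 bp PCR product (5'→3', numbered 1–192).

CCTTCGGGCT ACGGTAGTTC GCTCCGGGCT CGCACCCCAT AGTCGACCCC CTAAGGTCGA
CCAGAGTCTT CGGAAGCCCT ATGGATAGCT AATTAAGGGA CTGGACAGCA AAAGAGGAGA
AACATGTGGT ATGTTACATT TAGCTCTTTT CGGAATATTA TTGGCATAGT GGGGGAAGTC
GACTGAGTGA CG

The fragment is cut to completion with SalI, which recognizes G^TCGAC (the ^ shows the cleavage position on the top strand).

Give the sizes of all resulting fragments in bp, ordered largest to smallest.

122, 42, 14, 14 bp

SalI sites (GTCGAC) start at positions 42, 56, 178.
SalI cuts after the first base of each site, so after positions 42, 56, 178.
Linear molecule, 3 cuts → 4 fragments:
  1–42 → 42 bp
  43–56 → 14 bp
  57–178 → 122 bp
  179–192 → 14 bp
Sorted largest to smallest: 122, 42, 14, 14 bp.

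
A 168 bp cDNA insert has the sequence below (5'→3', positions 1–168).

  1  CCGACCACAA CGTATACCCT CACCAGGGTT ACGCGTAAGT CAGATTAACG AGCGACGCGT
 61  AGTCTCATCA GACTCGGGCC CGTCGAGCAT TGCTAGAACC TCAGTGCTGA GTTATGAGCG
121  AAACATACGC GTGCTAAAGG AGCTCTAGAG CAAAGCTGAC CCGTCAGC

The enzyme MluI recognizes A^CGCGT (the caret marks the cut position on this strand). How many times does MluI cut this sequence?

3

ACGCGT occurs starting at positions 31, 55, 127.
MluI cuts at 3 sites.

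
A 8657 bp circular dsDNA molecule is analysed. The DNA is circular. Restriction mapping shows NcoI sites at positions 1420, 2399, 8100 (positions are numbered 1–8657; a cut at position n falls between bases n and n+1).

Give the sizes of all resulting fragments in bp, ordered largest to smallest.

5701, 1977, 979 bp

Circular molecule, 3 cuts → 3 fragments:
  2399 − 1420 = 979 bp
  8100 − 2399 = 5701 bp
  wrap: 8657 − 8100 + 1420 = 1977 bp
Sorted largest to smallest: 5701, 1977, 979 bp.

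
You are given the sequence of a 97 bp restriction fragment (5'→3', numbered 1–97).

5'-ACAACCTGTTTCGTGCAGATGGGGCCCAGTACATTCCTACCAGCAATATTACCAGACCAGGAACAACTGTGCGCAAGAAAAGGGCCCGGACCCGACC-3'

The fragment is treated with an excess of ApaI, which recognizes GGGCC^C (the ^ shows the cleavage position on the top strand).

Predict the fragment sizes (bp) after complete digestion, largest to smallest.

ApaI sites (GGGCCC) start at positions 22, 82.
ApaI cuts after base 5 of each site (before the last base), so after positions 26, 86.
Linear molecule, 2 cuts → 3 fragments:
  1–26 → 26 bp
  27–86 → 60 bp
  87–97 → 11 bp
Sorted largest to smallest: 60, 26, 11 bp.

60, 26, 11 bp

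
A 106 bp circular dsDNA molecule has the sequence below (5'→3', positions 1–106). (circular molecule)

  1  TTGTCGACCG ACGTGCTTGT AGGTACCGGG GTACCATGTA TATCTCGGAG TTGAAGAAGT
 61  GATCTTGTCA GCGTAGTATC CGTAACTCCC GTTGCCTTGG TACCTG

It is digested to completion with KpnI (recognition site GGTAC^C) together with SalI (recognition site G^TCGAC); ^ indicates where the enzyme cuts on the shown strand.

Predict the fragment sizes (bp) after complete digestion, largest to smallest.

69, 23, 8, 6 bp

KpnI sites (GGTACC) start at positions 22, 30, 99.
KpnI cuts after base 5 of each site (before the last base), so after positions 26, 34, 103.
The SalI site (GTCGAC) starts at position 3.
SalI cuts after the first base of each site, so after position 3.
Combined cut positions: 3, 26, 34, 103.
Circular molecule, 4 cuts → 4 fragments:
  4–26 → 23 bp
  27–34 → 8 bp
  35–103 → 69 bp
  104–106 then 1–3 → 3 + 3 = 6 bp
Sorted largest to smallest: 69, 23, 8, 6 bp.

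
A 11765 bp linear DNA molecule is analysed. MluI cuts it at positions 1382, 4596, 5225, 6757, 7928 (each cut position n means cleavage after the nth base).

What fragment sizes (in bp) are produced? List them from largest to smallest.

3837, 3214, 1532, 1382, 1171, 629 bp

Linear molecule, 5 cuts → 6 fragments:
  1382 − 0 = 1382 bp
  4596 − 1382 = 3214 bp
  5225 − 4596 = 629 bp
  6757 − 5225 = 1532 bp
  7928 − 6757 = 1171 bp
  11765 − 7928 = 3837 bp
Sorted largest to smallest: 3837, 3214, 1532, 1382, 1171, 629 bp.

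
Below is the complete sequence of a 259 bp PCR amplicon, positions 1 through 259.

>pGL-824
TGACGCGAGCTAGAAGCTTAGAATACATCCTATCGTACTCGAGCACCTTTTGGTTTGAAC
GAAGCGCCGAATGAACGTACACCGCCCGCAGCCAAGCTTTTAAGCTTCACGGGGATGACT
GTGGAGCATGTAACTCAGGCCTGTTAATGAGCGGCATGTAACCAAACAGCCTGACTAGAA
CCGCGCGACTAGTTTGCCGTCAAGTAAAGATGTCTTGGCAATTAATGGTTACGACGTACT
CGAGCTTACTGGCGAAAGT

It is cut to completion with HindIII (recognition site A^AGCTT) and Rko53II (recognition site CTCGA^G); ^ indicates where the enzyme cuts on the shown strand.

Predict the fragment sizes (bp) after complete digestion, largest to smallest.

HindIII sites (AAGCTT) start at positions 14, 94, 102.
HindIII cuts after the first base of each site, so after positions 14, 94, 102.
Rko53II sites (CTCGAG) start at positions 38, 239.
Rko53II cuts after base 5 of each site (before the last base), so after positions 42, 243.
Combined cut positions: 14, 42, 94, 102, 243.
Linear molecule, 5 cuts → 6 fragments:
  1–14 → 14 bp
  15–42 → 28 bp
  43–94 → 52 bp
  95–102 → 8 bp
  103–243 → 141 bp
  244–259 → 16 bp
Sorted largest to smallest: 141, 52, 28, 16, 14, 8 bp.

141, 52, 28, 16, 14, 8 bp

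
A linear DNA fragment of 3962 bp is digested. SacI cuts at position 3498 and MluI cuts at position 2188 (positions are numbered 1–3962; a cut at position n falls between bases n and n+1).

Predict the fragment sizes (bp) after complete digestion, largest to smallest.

Combined cut positions (sorted): 2188, 3498.
Linear molecule, 2 cuts → 3 fragments:
  2188 − 0 = 2188 bp
  3498 − 2188 = 1310 bp
  3962 − 3498 = 464 bp
Sorted largest to smallest: 2188, 1310, 464 bp.

2188, 1310, 464 bp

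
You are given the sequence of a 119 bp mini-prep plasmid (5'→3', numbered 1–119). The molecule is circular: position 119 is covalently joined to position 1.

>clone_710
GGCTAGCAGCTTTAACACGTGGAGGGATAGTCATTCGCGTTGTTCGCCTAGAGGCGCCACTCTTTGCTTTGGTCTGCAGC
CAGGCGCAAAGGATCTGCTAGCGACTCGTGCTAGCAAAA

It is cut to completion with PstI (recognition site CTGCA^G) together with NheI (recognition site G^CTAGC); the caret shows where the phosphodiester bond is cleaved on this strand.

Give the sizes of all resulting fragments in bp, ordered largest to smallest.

76, 19, 13, 11 bp

The PstI site (CTGCAG) starts at position 74.
PstI cuts after base 5 of each site (before the last base), so after position 78.
NheI sites (GCTAGC) start at positions 2, 97, 110.
NheI cuts after the first base of each site, so after positions 2, 97, 110.
Combined cut positions: 2, 78, 97, 110.
Circular molecule, 4 cuts → 4 fragments:
  3–78 → 76 bp
  79–97 → 19 bp
  98–110 → 13 bp
  111–119 then 1–2 → 9 + 2 = 11 bp
Sorted largest to smallest: 76, 19, 13, 11 bp.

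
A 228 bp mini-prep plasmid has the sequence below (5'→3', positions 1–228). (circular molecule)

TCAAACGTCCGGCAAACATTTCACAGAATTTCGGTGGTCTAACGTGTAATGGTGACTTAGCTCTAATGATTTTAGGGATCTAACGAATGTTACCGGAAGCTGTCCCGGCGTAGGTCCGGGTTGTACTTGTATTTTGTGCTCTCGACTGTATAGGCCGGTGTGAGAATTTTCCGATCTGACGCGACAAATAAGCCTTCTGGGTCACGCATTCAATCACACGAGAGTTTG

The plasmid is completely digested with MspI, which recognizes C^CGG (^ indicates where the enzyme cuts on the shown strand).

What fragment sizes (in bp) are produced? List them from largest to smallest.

MspI sites (CCGG) start at positions 9, 93, 105, 116, 155.
MspI cuts after the first base of each site, so after positions 9, 93, 105, 116, 155.
Circular molecule, 5 cuts → 5 fragments:
  10–93 → 84 bp
  94–105 → 12 bp
  106–116 → 11 bp
  117–155 → 39 bp
  156–228 then 1–9 → 73 + 9 = 82 bp
Sorted largest to smallest: 84, 82, 39, 12, 11 bp.

84, 82, 39, 12, 11 bp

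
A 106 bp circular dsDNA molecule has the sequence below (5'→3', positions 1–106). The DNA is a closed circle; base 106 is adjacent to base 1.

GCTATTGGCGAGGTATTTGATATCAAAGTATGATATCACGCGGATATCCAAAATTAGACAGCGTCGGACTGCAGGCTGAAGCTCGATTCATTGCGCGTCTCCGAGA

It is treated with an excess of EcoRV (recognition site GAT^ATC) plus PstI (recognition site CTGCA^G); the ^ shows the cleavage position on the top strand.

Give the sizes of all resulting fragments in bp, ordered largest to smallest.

EcoRV sites (GATATC) start at positions 19, 32, 43.
EcoRV cuts after base 3 of each site, so after positions 21, 34, 45.
The PstI site (CTGCAG) starts at position 69.
PstI cuts after base 5 of each site (before the last base), so after position 73.
Combined cut positions: 21, 34, 45, 73.
Circular molecule, 4 cuts → 4 fragments:
  22–34 → 13 bp
  35–45 → 11 bp
  46–73 → 28 bp
  74–106 then 1–21 → 33 + 21 = 54 bp
Sorted largest to smallest: 54, 28, 13, 11 bp.

54, 28, 13, 11 bp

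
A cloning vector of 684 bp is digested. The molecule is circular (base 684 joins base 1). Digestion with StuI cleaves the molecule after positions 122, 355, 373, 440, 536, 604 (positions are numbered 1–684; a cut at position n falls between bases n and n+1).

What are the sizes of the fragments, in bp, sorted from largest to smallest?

233, 202, 96, 68, 67, 18 bp

Circular molecule, 6 cuts → 6 fragments:
  355 − 122 = 233 bp
  373 − 355 = 18 bp
  440 − 373 = 67 bp
  536 − 440 = 96 bp
  604 − 536 = 68 bp
  wrap: 684 − 604 + 122 = 202 bp
Sorted largest to smallest: 233, 202, 96, 68, 67, 18 bp.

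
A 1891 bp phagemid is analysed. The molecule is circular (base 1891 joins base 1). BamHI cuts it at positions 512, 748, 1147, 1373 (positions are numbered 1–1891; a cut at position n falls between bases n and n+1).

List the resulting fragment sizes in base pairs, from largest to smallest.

1030, 399, 236, 226 bp

Circular molecule, 4 cuts → 4 fragments:
  748 − 512 = 236 bp
  1147 − 748 = 399 bp
  1373 − 1147 = 226 bp
  wrap: 1891 − 1373 + 512 = 1030 bp
Sorted largest to smallest: 1030, 399, 236, 226 bp.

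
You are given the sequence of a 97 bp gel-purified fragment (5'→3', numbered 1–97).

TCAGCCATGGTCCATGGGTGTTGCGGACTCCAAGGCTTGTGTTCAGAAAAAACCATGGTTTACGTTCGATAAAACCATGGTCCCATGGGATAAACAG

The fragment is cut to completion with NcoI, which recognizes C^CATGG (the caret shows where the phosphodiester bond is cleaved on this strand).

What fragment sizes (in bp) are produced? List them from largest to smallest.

NcoI sites (CCATGG) start at positions 5, 12, 53, 75, 83.
NcoI cuts after the first base of each site, so after positions 5, 12, 53, 75, 83.
Linear molecule, 5 cuts → 6 fragments:
  1–5 → 5 bp
  6–12 → 7 bp
  13–53 → 41 bp
  54–75 → 22 bp
  76–83 → 8 bp
  84–97 → 14 bp
Sorted largest to smallest: 41, 22, 14, 8, 7, 5 bp.

41, 22, 14, 8, 7, 5 bp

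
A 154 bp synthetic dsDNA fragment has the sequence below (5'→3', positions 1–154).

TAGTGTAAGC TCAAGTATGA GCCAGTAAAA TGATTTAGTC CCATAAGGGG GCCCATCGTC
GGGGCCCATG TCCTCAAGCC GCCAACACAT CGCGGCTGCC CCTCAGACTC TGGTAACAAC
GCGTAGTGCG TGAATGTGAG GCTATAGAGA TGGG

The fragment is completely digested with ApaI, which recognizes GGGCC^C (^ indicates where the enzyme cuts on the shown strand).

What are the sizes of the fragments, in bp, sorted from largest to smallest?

88, 53, 13 bp

ApaI sites (GGGCCC) start at positions 49, 62.
ApaI cuts after base 5 of each site (before the last base), so after positions 53, 66.
Linear molecule, 2 cuts → 3 fragments:
  1–53 → 53 bp
  54–66 → 13 bp
  67–154 → 88 bp
Sorted largest to smallest: 88, 53, 13 bp.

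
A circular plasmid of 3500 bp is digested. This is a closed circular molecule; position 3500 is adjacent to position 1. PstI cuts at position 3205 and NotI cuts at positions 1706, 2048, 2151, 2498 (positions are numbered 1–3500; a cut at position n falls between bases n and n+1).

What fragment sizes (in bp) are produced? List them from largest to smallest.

Combined cut positions (sorted): 1706, 2048, 2151, 2498, 3205.
Circular molecule, 5 cuts → 5 fragments:
  2048 − 1706 = 342 bp
  2151 − 2048 = 103 bp
  2498 − 2151 = 347 bp
  3205 − 2498 = 707 bp
  wrap: 3500 − 3205 + 1706 = 2001 bp
Sorted largest to smallest: 2001, 707, 347, 342, 103 bp.

2001, 707, 347, 342, 103 bp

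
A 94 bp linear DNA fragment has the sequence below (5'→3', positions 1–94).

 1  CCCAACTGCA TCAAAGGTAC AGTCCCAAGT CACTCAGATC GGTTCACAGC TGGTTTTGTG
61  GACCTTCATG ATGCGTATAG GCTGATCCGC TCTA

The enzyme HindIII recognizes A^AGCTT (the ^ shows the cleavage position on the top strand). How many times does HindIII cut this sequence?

0

No occurrence of AAGCTT is present in the sequence.
HindIII does not cut: 0 sites.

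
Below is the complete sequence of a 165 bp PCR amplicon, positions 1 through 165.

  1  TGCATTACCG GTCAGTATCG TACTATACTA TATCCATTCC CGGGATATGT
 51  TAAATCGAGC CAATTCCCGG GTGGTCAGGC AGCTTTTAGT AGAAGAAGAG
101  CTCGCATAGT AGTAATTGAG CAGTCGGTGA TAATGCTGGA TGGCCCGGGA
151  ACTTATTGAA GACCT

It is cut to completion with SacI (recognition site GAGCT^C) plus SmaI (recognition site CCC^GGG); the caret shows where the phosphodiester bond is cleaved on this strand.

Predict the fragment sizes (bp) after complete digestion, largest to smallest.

The SacI site (GAGCTC) starts at position 98.
SacI cuts after base 5 of each site (before the last base), so after position 102.
SmaI sites (CCCGGG) start at positions 39, 66, 144.
SmaI cuts after base 3 of each site, so after positions 41, 68, 146.
Combined cut positions: 41, 68, 102, 146.
Linear molecule, 4 cuts → 5 fragments:
  1–41 → 41 bp
  42–68 → 27 bp
  69–102 → 34 bp
  103–146 → 44 bp
  147–165 → 19 bp
Sorted largest to smallest: 44, 41, 34, 27, 19 bp.

44, 41, 34, 27, 19 bp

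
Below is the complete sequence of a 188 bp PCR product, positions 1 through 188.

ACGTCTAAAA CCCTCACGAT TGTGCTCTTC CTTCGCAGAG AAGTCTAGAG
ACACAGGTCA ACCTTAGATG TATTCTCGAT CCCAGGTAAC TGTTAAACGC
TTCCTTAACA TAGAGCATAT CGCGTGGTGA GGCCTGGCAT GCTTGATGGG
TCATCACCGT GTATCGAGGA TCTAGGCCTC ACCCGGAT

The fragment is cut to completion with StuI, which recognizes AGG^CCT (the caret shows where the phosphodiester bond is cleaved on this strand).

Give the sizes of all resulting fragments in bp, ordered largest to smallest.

132, 44, 12 bp

StuI sites (AGGCCT) start at positions 130, 174.
StuI cuts after base 3 of each site, so after positions 132, 176.
Linear molecule, 2 cuts → 3 fragments:
  1–132 → 132 bp
  133–176 → 44 bp
  177–188 → 12 bp
Sorted largest to smallest: 132, 44, 12 bp.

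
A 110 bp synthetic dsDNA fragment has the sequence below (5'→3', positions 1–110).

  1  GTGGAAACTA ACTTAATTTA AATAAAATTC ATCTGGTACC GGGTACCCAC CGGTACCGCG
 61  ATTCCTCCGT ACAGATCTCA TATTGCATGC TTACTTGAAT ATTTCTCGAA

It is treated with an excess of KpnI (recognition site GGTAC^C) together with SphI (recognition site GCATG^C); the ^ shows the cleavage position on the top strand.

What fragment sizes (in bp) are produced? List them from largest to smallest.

39, 33, 21, 10, 7 bp

KpnI sites (GGTACC) start at positions 35, 42, 52.
KpnI cuts after base 5 of each site (before the last base), so after positions 39, 46, 56.
The SphI site (GCATGC) starts at position 85.
SphI cuts after base 5 of each site (before the last base), so after position 89.
Combined cut positions: 39, 46, 56, 89.
Linear molecule, 4 cuts → 5 fragments:
  1–39 → 39 bp
  40–46 → 7 bp
  47–56 → 10 bp
  57–89 → 33 bp
  90–110 → 21 bp
Sorted largest to smallest: 39, 33, 21, 10, 7 bp.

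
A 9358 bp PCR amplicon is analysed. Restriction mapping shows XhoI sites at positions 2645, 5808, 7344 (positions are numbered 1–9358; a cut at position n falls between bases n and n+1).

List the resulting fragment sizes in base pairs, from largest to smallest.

Linear molecule, 3 cuts → 4 fragments:
  2645 − 0 = 2645 bp
  5808 − 2645 = 3163 bp
  7344 − 5808 = 1536 bp
  9358 − 7344 = 2014 bp
Sorted largest to smallest: 3163, 2645, 2014, 1536 bp.

3163, 2645, 2014, 1536 bp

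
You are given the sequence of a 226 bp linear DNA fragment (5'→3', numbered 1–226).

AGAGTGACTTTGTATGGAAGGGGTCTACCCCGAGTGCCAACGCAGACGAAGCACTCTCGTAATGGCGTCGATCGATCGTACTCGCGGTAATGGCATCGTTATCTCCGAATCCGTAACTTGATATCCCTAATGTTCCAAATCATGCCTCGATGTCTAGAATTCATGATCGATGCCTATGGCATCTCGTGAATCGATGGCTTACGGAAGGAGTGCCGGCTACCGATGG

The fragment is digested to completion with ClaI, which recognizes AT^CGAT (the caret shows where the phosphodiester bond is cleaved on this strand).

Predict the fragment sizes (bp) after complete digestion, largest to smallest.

ClaI sites (ATCGAT) start at positions 71, 166, 190.
ClaI cuts after base 2 of each site, so after positions 72, 167, 191.
Linear molecule, 3 cuts → 4 fragments:
  1–72 → 72 bp
  73–167 → 95 bp
  168–191 → 24 bp
  192–226 → 35 bp
Sorted largest to smallest: 95, 72, 35, 24 bp.

95, 72, 35, 24 bp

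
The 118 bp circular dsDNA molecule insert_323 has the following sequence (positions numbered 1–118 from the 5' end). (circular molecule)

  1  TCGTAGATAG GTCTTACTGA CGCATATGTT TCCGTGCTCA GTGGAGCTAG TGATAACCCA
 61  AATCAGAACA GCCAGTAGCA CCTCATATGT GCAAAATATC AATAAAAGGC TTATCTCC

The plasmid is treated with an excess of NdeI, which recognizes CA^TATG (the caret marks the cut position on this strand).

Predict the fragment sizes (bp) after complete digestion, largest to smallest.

NdeI sites (CATATG) start at positions 23, 84.
NdeI cuts after base 2 of each site, so after positions 24, 85.
Circular molecule, 2 cuts → 2 fragments:
  25–85 → 61 bp
  86–118 then 1–24 → 33 + 24 = 57 bp
Sorted largest to smallest: 61, 57 bp.

61, 57 bp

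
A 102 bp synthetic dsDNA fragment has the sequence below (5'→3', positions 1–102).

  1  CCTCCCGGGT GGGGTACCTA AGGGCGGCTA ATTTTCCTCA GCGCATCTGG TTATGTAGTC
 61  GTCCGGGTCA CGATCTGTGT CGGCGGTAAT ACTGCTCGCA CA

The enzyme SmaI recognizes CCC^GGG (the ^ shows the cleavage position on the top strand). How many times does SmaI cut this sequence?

1

CCCGGG occurs starting at position 4.
SmaI cuts at 1 site.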